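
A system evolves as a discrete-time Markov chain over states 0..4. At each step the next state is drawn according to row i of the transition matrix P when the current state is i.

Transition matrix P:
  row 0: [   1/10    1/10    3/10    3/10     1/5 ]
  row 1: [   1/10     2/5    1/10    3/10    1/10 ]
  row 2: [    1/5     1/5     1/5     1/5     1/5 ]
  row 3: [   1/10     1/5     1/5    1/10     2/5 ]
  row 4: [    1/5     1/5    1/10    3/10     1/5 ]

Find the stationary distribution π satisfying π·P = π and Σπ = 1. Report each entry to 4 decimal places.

π = [0.1392, 0.2326, 0.1683, 0.2360, 0.2239]

Balance equations π_j = Σ_i π_i·P[i][j]:
  π_0 = 1/10·π_0 + 1/10·π_1 + 1/5·π_2 + 1/10·π_3 + 1/5·π_4
  π_1 = 1/10·π_0 + 2/5·π_1 + 1/5·π_2 + 1/5·π_3 + 1/5·π_4
  π_2 = 3/10·π_0 + 1/10·π_1 + 1/5·π_2 + 1/5·π_3 + 1/10·π_4
  π_3 = 3/10·π_0 + 3/10·π_1 + 1/5·π_2 + 1/10·π_3 + 3/10·π_4
  normalize: π_0 + π_1 + π_2 + π_3 + π_4 = 1
Solving the linear system gives exactly π = [1318/9467, 2202/9467, 1593/9467, 2234/9467, 2120/9467].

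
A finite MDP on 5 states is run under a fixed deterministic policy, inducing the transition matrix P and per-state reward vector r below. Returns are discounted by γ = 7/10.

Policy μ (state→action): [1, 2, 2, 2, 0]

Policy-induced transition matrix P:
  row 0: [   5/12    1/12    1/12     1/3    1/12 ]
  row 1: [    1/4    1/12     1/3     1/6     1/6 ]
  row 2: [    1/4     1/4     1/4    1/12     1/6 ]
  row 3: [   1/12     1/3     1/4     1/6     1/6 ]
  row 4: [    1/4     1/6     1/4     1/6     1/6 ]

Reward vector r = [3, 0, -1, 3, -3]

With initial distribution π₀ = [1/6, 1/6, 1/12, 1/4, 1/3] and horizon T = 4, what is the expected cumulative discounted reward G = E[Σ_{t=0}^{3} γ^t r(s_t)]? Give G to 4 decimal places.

G = 1.1369

t=0: π = [0.1667, 0.1667, 0.0833, 0.2500, 0.3333], E[r] = 0.1667, γ^t·E[r] = 0.166667, running G = 0.166667
t=1: π = [0.2361, 0.1875, 0.2361, 0.1875, 0.1528], E[r] = 0.5764, γ^t·E[r] = 0.403472, running G = 0.570139
t=2: π = [0.2581, 0.1823, 0.2263, 0.1863, 0.1470], E[r] = 0.6661, γ^t·E[r] = 0.326383, running G = 0.896522
t=3: π = [0.2620, 0.1799, 0.2222, 0.1908, 0.1452], E[r] = 0.7007, γ^t·E[r] = 0.240345, running G = 1.136867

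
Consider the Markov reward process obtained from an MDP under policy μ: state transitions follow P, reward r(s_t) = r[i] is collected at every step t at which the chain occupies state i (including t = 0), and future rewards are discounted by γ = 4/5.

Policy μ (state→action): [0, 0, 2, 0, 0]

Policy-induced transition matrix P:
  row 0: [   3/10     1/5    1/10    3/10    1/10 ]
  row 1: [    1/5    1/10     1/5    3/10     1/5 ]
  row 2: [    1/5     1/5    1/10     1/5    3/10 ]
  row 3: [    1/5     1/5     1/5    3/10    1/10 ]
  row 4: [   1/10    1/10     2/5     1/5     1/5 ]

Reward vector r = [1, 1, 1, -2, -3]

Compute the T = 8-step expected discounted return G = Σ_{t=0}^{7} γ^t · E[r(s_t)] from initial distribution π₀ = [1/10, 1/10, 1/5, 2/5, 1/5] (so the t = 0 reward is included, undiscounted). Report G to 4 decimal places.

t=0: π = [0.1000, 0.1000, 0.2000, 0.4000, 0.2000], E[r] = -1.0000, γ^t·E[r] = -1.000000, running G = -1.000000
t=1: π = [0.1900, 0.1700, 0.2100, 0.2600, 0.1700], E[r] = -0.4600, γ^t·E[r] = -0.368000, running G = -1.368000
t=2: π = [0.2020, 0.1660, 0.1940, 0.2620, 0.1760], E[r] = -0.4900, γ^t·E[r] = -0.313600, running G = -1.681600
t=3: π = [0.2026, 0.1658, 0.1956, 0.2630, 0.1730], E[r] = -0.4810, γ^t·E[r] = -0.246272, running G = -1.927872
t=4: π = [0.2030, 0.1661, 0.1948, 0.2631, 0.1730], E[r] = -0.4814, γ^t·E[r] = -0.197190, running G = -2.125062
t=5: π = [0.2030, 0.1661, 0.1948, 0.2632, 0.1729], E[r] = -0.4811, γ^t·E[r] = -0.157659, running G = -2.282721
t=6: π = [0.2030, 0.1661, 0.1948, 0.2632, 0.1729], E[r] = -0.4811, γ^t·E[r] = -0.126127, running G = -2.408848
t=7: π = [0.2030, 0.1661, 0.1948, 0.2632, 0.1729], E[r] = -0.4811, γ^t·E[r] = -0.100899, running G = -2.509747

G = -2.5097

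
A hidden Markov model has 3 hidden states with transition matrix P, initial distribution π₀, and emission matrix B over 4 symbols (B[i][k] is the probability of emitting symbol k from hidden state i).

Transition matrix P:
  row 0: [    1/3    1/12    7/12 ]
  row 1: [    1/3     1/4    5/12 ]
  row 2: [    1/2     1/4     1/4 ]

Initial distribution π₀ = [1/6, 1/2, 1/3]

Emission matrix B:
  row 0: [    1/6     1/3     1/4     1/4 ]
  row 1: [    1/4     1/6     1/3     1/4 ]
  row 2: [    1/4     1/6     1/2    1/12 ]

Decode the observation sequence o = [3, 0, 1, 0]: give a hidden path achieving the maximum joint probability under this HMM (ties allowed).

path = [1, 2, 0, 2]

t=0: δ = [4.167e-02, 1.250e-01, 2.778e-02]  (obs o_0=3)
t=1: δ = [6.944e-03, 7.812e-03, 1.302e-02]  ψ = [1, 1, 1]  (obs o_1=0)
t=2: δ = [2.170e-03, 5.425e-04, 6.752e-04]  ψ = [2, 2, 0]  (obs o_2=1)
t=3: δ = [1.206e-04, 4.521e-05, 3.165e-04]  ψ = [0, 0, 0]  (obs o_3=0)
backtrack: best end state = 2; path = [1, 2, 0, 2]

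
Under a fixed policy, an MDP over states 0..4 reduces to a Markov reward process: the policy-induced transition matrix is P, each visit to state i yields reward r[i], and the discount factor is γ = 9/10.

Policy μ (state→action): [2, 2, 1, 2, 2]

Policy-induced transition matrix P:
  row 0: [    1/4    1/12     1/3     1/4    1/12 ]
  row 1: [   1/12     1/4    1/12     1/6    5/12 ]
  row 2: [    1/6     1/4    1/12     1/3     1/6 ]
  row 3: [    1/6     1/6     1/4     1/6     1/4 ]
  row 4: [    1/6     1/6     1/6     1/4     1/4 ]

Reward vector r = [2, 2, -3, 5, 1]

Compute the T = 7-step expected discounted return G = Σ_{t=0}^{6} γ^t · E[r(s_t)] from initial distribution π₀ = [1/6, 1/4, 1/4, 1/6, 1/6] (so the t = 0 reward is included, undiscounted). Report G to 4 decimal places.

t=0: π = [0.1667, 0.2500, 0.2500, 0.1667, 0.1667], E[r] = 1.0833, γ^t·E[r] = 1.083333, running G = 1.083333
t=1: π = [0.1597, 0.1944, 0.1667, 0.2361, 0.2431], E[r] = 1.6319, γ^t·E[r] = 1.468750, running G = 2.552083
t=2: π = [0.1638, 0.1834, 0.1829, 0.2280, 0.2419], E[r] = 1.5278, γ^t·E[r] = 1.237500, running G = 3.789583
t=3: π = [0.1650, 0.1835, 0.1824, 0.2310, 0.2380], E[r] = 1.5426, γ^t·E[r] = 1.124578, running G = 4.914161
t=4: π = [0.1651, 0.1834, 0.1829, 0.2307, 0.2379], E[r] = 1.5395, γ^t·E[r] = 1.010072, running G = 5.924233
t=5: π = [0.1651, 0.1834, 0.1829, 0.2307, 0.2378], E[r] = 1.5400, γ^t·E[r] = 0.909354, running G = 6.833587
t=6: π = [0.1651, 0.1834, 0.1829, 0.2307, 0.2378], E[r] = 1.5399, γ^t·E[r] = 0.818370, running G = 7.651957

G = 7.6520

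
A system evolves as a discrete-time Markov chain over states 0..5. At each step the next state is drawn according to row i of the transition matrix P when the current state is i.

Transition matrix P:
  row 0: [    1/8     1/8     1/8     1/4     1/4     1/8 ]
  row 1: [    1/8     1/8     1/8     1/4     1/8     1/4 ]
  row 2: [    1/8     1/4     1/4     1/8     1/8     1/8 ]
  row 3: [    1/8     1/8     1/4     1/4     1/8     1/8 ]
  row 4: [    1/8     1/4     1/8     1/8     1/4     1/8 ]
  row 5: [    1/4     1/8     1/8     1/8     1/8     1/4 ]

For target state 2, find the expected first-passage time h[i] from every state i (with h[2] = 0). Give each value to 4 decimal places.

First-step conditioning: h[2] = 0; for i ≠ 2, h[i] = 1 + Σ_k P[i][k]·h[k].
  h[0] = 1 + 1/8·h[0] + 1/8·h[1] + 1/4·h[3] + 1/4·h[4] + 1/8·h[5]
  h[1] = 1 + 1/8·h[0] + 1/8·h[1] + 1/4·h[3] + 1/8·h[4] + 1/4·h[5]
  h[3] = 1 + 1/8·h[0] + 1/8·h[1] + 1/4·h[3] + 1/8·h[4] + 1/8·h[5]
  h[4] = 1 + 1/8·h[0] + 1/4·h[1] + 1/8·h[3] + 1/4·h[4] + 1/8·h[5]
  h[5] = 1 + 1/4·h[0] + 1/8·h[1] + 1/8·h[3] + 1/8·h[4] + 1/4·h[5]
Solving the 5×5 linear system over states ≠ 2 gives exactly h = [126/19, 126/19, 0, 110/19, 128/19, 128/19] (h[2] = 0 is the target).

h = [6.6316, 6.6316, 0.0000, 5.7895, 6.7368, 6.7368]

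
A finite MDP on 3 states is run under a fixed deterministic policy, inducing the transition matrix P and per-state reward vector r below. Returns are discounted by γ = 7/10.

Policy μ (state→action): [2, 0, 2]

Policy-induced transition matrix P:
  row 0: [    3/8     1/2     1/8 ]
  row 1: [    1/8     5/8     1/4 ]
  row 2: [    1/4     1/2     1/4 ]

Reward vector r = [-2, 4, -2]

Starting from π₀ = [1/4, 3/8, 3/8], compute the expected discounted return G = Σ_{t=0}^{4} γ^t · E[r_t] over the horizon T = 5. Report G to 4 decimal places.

t=0: π = [0.2500, 0.3750, 0.3750], E[r] = 0.2500, γ^t·E[r] = 0.250000, running G = 0.250000
t=1: π = [0.2344, 0.5469, 0.2188], E[r] = 1.2813, γ^t·E[r] = 0.896875, running G = 1.146875
t=2: π = [0.2109, 0.5684, 0.2207], E[r] = 1.4102, γ^t·E[r] = 0.690977, running G = 1.837852
t=3: π = [0.2053, 0.5710, 0.2236], E[r] = 1.4263, γ^t·E[r] = 0.489210, running G = 2.327062
t=4: π = [0.2043, 0.5714, 0.2243], E[r] = 1.4283, γ^t·E[r] = 0.342931, running G = 2.669993

G = 2.6700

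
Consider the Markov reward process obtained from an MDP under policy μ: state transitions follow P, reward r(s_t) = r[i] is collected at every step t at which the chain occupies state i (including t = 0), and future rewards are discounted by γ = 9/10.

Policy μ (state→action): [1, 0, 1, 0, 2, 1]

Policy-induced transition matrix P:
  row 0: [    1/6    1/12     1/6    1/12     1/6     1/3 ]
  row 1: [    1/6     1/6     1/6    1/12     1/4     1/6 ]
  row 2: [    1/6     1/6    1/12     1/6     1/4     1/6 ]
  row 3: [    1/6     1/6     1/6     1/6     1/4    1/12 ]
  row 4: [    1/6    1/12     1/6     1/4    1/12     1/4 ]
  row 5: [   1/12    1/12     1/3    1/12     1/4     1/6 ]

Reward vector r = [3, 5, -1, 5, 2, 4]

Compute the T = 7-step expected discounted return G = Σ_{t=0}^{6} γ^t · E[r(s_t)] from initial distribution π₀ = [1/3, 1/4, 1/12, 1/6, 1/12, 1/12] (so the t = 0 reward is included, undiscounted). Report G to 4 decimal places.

G = 15.2474

t=0: π = [0.3333, 0.2500, 0.0833, 0.1667, 0.0833, 0.0833], E[r] = 3.5000, γ^t·E[r] = 3.500000, running G = 3.500000
t=1: π = [0.1597, 0.1250, 0.1736, 0.1181, 0.2083, 0.2153], E[r] = 2.7986, γ^t·E[r] = 2.518750, running G = 6.018750
t=2: π = [0.1487, 0.1181, 0.1881, 0.1424, 0.2020, 0.2008], E[r] = 2.7674, γ^t·E[r] = 2.241563, running G = 8.260313
t=3: π = [0.1499, 0.1207, 0.1845, 0.1445, 0.2039, 0.1964], E[r] = 2.7851, γ^t·E[r] = 2.030344, running G = 10.290656
t=4: π = [0.1503, 0.1208, 0.1840, 0.1447, 0.2035, 0.1966], E[r] = 2.7881, γ^t·E[r] = 1.829247, running G = 12.119904
t=5: π = [0.1503, 0.1208, 0.1841, 0.1447, 0.2036, 0.1966], E[r] = 2.7876, γ^t·E[r] = 1.646027, running G = 13.765931
t=6: π = [0.1503, 0.1208, 0.1841, 0.1447, 0.2036, 0.1966], E[r] = 2.7876, γ^t·E[r] = 1.481443, running G = 15.247374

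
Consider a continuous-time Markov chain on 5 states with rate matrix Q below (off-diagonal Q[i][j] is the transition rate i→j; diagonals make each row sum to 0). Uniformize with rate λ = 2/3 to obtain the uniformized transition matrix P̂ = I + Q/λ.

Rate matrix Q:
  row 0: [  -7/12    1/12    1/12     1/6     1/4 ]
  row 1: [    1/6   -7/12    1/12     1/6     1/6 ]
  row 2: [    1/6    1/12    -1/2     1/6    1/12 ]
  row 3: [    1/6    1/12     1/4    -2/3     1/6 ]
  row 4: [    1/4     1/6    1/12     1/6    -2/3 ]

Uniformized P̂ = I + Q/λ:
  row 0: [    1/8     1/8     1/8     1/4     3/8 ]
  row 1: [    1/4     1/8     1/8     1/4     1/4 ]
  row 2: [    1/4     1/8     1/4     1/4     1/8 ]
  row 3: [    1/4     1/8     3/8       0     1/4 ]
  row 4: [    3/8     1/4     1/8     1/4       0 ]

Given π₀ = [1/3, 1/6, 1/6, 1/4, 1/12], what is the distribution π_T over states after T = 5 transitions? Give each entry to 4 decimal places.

t=0: π = [0.3333, 0.1667, 0.1667, 0.2500, 0.0833]
t=1: π = [0.2188, 0.1354, 0.2083, 0.1875, 0.2500]
t=2: π = [0.2539, 0.1563, 0.1979, 0.2031, 0.1888]
t=3: π = [0.2419, 0.1486, 0.2005, 0.1992, 0.2098]
t=4: π = [0.2460, 0.1512, 0.1999, 0.2002, 0.2027]
t=5: π = [0.2446, 0.1503, 0.2000, 0.2000, 0.2051]

π = [0.2446, 0.1503, 0.2000, 0.2000, 0.2051]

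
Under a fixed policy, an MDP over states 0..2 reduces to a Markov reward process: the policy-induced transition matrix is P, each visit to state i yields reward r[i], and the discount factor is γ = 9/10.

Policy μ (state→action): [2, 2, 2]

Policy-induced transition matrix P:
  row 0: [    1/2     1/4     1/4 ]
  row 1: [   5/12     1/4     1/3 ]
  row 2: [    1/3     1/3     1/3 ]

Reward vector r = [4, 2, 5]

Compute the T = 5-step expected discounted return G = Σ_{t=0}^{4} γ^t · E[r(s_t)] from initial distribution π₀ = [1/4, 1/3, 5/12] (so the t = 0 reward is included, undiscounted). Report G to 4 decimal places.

G = 15.3458

t=0: π = [0.2500, 0.3333, 0.4167], E[r] = 3.7500, γ^t·E[r] = 3.750000, running G = 3.750000
t=1: π = [0.4028, 0.2847, 0.3125], E[r] = 3.7431, γ^t·E[r] = 3.368750, running G = 7.118750
t=2: π = [0.4242, 0.2760, 0.2998], E[r] = 3.7477, γ^t·E[r] = 3.035625, running G = 10.154375
t=3: π = [0.4270, 0.2750, 0.2980], E[r] = 3.7480, γ^t·E[r] = 2.732309, running G = 12.886684
t=4: π = [0.4274, 0.2748, 0.2977], E[r] = 3.7481, γ^t·E[r] = 2.459117, running G = 15.345801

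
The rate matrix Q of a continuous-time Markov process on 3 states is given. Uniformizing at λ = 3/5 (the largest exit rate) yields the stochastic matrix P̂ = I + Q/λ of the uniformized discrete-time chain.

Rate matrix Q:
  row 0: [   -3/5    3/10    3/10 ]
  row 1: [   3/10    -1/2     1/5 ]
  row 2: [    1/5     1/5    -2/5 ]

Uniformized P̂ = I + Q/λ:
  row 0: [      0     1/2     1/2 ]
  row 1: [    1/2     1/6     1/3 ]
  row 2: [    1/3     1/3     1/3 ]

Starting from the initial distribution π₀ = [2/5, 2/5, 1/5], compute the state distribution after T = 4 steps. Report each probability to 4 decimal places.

t=0: π = [0.4000, 0.4000, 0.2000]
t=1: π = [0.2667, 0.3333, 0.4000]
t=2: π = [0.3000, 0.3222, 0.3778]
t=3: π = [0.2870, 0.3296, 0.3833]
t=4: π = [0.2926, 0.3262, 0.3812]

π = [0.2926, 0.3262, 0.3812]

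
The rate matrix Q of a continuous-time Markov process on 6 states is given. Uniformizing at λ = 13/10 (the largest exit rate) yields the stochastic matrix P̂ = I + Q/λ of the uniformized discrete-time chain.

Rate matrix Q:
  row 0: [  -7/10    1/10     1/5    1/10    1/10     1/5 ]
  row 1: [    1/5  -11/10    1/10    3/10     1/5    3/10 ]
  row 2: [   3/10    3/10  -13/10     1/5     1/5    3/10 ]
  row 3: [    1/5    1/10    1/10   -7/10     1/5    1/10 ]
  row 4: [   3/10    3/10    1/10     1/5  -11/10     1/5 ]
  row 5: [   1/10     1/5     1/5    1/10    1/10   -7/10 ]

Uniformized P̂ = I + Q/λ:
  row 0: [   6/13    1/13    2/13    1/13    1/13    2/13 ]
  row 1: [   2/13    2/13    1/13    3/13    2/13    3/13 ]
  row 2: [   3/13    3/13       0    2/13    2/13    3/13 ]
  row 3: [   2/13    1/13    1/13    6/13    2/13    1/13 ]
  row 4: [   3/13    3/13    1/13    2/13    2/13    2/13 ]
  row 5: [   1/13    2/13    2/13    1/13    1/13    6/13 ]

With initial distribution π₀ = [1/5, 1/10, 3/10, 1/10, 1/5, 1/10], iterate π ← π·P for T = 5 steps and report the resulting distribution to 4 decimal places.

t=0: π = [0.2000, 0.1000, 0.3000, 0.1000, 0.2000, 0.1000]
t=1: π = [0.2462, 0.1692, 0.0769, 0.1692, 0.1308, 0.2077]
t=2: π = [0.2296, 0.1379, 0.1059, 0.1840, 0.1189, 0.2237]
t=3: π = [0.2246, 0.1393, 0.1036, 0.1862, 0.1190, 0.2273]
t=4: π = [0.2226, 0.1394, 0.1037, 0.1871, 0.1191, 0.2281]
t=5: π = [0.2219, 0.1395, 0.1036, 0.1875, 0.1192, 0.2283]

π = [0.2219, 0.1395, 0.1036, 0.1875, 0.1192, 0.2283]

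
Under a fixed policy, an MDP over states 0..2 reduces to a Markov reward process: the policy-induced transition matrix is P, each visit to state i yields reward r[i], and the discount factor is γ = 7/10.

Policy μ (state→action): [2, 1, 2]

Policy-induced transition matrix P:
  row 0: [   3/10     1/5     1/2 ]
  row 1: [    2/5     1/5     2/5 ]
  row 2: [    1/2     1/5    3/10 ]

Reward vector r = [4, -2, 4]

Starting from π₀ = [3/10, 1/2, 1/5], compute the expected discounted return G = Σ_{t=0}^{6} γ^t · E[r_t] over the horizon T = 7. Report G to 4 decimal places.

G = 6.7647

t=0: π = [0.3000, 0.5000, 0.2000], E[r] = 1.0000, γ^t·E[r] = 1.000000, running G = 1.000000
t=1: π = [0.3900, 0.2000, 0.4100], E[r] = 2.8000, γ^t·E[r] = 1.960000, running G = 2.960000
t=2: π = [0.4020, 0.2000, 0.3980], E[r] = 2.8000, γ^t·E[r] = 1.372000, running G = 4.332000
t=3: π = [0.3996, 0.2000, 0.4004], E[r] = 2.8000, γ^t·E[r] = 0.960400, running G = 5.292400
t=4: π = [0.4001, 0.2000, 0.3999], E[r] = 2.8000, γ^t·E[r] = 0.672280, running G = 5.964680
t=5: π = [0.4000, 0.2000, 0.4000], E[r] = 2.8000, γ^t·E[r] = 0.470596, running G = 6.435276
t=6: π = [0.4000, 0.2000, 0.4000], E[r] = 2.8000, γ^t·E[r] = 0.329417, running G = 6.764693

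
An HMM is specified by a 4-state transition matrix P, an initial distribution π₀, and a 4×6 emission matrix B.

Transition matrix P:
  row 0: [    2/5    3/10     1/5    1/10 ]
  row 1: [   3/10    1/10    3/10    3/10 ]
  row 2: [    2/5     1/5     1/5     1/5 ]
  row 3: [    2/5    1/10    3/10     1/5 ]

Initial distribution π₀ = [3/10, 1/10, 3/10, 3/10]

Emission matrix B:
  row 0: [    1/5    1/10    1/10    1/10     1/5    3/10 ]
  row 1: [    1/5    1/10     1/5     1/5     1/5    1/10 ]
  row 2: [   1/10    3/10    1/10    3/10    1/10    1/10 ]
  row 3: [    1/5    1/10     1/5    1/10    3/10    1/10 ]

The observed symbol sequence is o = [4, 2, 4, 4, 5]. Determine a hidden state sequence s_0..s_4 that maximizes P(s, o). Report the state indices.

t=0: δ = [6.000e-02, 2.000e-02, 3.000e-02, 9.000e-02]  (obs o_0=4)
t=1: δ = [3.600e-03, 3.600e-03, 2.700e-03, 3.600e-03]  ψ = [3, 0, 3, 3]  (obs o_1=2)
t=2: δ = [2.880e-04, 2.160e-04, 1.080e-04, 3.240e-04]  ψ = [0, 0, 1, 1]  (obs o_2=4)
t=3: δ = [2.592e-05, 1.728e-05, 9.720e-06, 1.944e-05]  ψ = [3, 0, 3, 1]  (obs o_3=4)
t=4: δ = [3.110e-06, 7.776e-07, 5.832e-07, 5.184e-07]  ψ = [0, 0, 3, 1]  (obs o_4=5)
backtrack: best end state = 0; path = [0, 1, 3, 0, 0]

path = [0, 1, 3, 0, 0]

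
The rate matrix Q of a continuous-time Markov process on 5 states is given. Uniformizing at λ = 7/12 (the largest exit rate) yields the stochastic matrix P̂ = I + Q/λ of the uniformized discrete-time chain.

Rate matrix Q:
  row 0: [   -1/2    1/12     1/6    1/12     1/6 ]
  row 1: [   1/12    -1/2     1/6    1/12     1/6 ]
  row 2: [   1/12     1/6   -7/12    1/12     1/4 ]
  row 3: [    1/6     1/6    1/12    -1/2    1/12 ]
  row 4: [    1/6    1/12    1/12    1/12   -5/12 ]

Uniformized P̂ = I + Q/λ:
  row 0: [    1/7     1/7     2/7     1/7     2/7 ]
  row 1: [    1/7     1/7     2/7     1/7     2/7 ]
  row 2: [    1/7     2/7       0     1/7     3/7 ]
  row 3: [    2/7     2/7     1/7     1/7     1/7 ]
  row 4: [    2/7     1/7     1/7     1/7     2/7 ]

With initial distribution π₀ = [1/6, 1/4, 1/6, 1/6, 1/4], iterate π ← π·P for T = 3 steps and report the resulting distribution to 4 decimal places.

t=0: π = [0.1667, 0.2500, 0.1667, 0.1667, 0.2500]
t=1: π = [0.2024, 0.1905, 0.1786, 0.1429, 0.2857]
t=2: π = [0.2041, 0.1888, 0.1735, 0.1429, 0.2908]
t=3: π = [0.2048, 0.1880, 0.1742, 0.1429, 0.2901]

π = [0.2048, 0.1880, 0.1742, 0.1429, 0.2901]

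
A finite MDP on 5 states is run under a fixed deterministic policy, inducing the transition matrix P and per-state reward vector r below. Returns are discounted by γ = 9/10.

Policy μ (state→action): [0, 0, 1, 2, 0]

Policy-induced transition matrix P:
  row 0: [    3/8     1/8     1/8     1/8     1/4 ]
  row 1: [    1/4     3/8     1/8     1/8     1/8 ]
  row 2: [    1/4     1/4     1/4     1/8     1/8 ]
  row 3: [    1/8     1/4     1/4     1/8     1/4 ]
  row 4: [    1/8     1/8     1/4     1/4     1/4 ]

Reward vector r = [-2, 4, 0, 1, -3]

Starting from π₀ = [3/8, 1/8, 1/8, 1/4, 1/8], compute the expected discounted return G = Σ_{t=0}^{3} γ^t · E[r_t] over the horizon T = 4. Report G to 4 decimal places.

t=0: π = [0.3750, 0.1250, 0.1250, 0.2500, 0.1250], E[r] = -0.3750, γ^t·E[r] = -0.375000, running G = -0.375000
t=1: π = [0.2500, 0.2031, 0.1875, 0.1406, 0.2188], E[r] = -0.2031, γ^t·E[r] = -0.182813, running G = -0.557813
t=2: π = [0.2363, 0.2168, 0.1934, 0.1523, 0.2012], E[r] = -0.0566, γ^t·E[r] = -0.045879, running G = -0.603691
t=3: π = [0.2354, 0.2224, 0.1934, 0.1501, 0.1987], E[r] = -0.0271, γ^t·E[r] = -0.019756, running G = -0.623447

G = -0.6234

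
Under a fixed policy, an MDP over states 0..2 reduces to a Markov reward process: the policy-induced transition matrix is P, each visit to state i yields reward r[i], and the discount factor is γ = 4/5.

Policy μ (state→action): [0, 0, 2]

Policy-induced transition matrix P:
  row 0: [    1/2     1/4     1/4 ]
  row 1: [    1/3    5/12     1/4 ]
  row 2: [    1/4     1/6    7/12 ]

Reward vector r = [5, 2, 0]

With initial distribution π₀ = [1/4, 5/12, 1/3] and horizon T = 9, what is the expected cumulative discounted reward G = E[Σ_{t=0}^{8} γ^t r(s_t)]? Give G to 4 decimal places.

t=0: π = [0.2500, 0.4167, 0.3333], E[r] = 2.0833, γ^t·E[r] = 2.083333, running G = 2.083333
t=1: π = [0.3472, 0.2917, 0.3611], E[r] = 2.3194, γ^t·E[r] = 1.855556, running G = 3.938889
t=2: π = [0.3611, 0.2685, 0.3704], E[r] = 2.3426, γ^t·E[r] = 1.499259, running G = 5.438148
t=3: π = [0.3627, 0.2639, 0.3735], E[r] = 2.3410, γ^t·E[r] = 1.198617, running G = 6.636765
t=4: π = [0.3627, 0.2629, 0.3745], E[r] = 2.3390, γ^t·E[r] = 0.958051, running G = 7.594816
t=5: π = [0.3626, 0.2626, 0.3748], E[r] = 2.3380, γ^t·E[r] = 0.766132, running G = 8.360948
t=6: π = [0.3625, 0.2625, 0.3749], E[r] = 2.3377, γ^t·E[r] = 0.612812, running G = 8.973760
t=7: π = [0.3625, 0.2625, 0.3750], E[r] = 2.3376, γ^t·E[r] = 0.490223, running G = 9.463983
t=8: π = [0.3625, 0.2625, 0.3750], E[r] = 2.3375, γ^t·E[r] = 0.392171, running G = 9.856154

G = 9.8562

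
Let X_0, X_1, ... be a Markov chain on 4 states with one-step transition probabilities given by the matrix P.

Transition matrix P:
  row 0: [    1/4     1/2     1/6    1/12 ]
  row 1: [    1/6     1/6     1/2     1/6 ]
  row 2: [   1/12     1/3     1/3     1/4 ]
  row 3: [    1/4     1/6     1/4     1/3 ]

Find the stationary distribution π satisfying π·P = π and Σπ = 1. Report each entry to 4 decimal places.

Balance equations π_j = Σ_i π_i·P[i][j]:
  π_0 = 1/4·π_0 + 1/6·π_1 + 1/12·π_2 + 1/4·π_3
  π_1 = 1/2·π_0 + 1/6·π_1 + 1/3·π_2 + 1/6·π_3
  π_2 = 1/6·π_0 + 1/2·π_1 + 1/3·π_2 + 1/4·π_3
  normalize: π_0 + π_1 + π_2 + π_3 = 1
Solving the linear system gives exactly π = [19/111, 31/111, 1/3, 8/37].

π = [0.1712, 0.2793, 0.3333, 0.2162]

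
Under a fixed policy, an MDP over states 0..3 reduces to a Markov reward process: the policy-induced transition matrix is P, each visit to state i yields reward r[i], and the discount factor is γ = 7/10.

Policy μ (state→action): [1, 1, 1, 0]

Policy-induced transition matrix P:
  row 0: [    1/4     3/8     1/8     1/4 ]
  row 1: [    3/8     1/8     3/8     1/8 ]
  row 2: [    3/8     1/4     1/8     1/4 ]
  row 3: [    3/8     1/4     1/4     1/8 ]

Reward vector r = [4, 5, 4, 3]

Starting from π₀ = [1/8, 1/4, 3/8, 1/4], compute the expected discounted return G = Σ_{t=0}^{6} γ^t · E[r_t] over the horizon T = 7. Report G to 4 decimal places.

G = 12.3588

t=0: π = [0.1250, 0.2500, 0.3750, 0.2500], E[r] = 4.0000, γ^t·E[r] = 4.000000, running G = 4.000000
t=1: π = [0.3594, 0.2344, 0.2188, 0.1875], E[r] = 4.0469, γ^t·E[r] = 2.832813, running G = 6.832813
t=2: π = [0.3301, 0.2656, 0.2070, 0.1973], E[r] = 4.0684, γ^t·E[r] = 1.993496, running G = 8.826309
t=3: π = [0.3337, 0.2581, 0.2161, 0.1921], E[r] = 4.0659, γ^t·E[r] = 1.394610, running G = 10.220918
t=4: π = [0.3333, 0.2595, 0.2135, 0.1937], E[r] = 4.0657, γ^t·E[r] = 0.976183, running G = 11.197101
t=5: π = [0.3333, 0.2592, 0.2141, 0.1934], E[r] = 4.0659, γ^t·E[r] = 0.683352, running G = 11.880453
t=6: π = [0.3333, 0.2593, 0.2140, 0.1934], E[r] = 4.0658, γ^t·E[r] = 0.478342, running G = 12.358795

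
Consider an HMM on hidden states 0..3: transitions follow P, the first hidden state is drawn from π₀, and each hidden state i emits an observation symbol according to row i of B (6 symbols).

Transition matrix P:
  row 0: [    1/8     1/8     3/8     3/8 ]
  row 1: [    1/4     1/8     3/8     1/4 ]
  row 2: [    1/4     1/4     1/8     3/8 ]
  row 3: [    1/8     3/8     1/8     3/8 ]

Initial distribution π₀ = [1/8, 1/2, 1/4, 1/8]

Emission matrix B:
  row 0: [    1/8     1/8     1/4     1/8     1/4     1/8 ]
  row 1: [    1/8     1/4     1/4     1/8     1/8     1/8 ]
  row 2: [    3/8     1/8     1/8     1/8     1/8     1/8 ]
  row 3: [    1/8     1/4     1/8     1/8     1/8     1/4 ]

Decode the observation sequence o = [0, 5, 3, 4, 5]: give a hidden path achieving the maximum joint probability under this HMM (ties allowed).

path = [2, 3, 1, 0, 3]

t=0: δ = [1.562e-02, 6.250e-02, 9.375e-02, 1.562e-02]  (obs o_0=0)
t=1: δ = [2.930e-03, 2.930e-03, 2.930e-03, 8.789e-03]  ψ = [2, 2, 1, 2]  (obs o_1=5)
t=2: δ = [1.373e-04, 4.120e-04, 1.373e-04, 4.120e-04]  ψ = [3, 3, 0, 3]  (obs o_2=3)
t=3: δ = [2.575e-05, 1.931e-05, 1.931e-05, 1.931e-05]  ψ = [1, 3, 1, 3]  (obs o_3=4)
t=4: δ = [6.035e-07, 9.052e-07, 1.207e-06, 2.414e-06]  ψ = [1, 3, 0, 0]  (obs o_4=5)
backtrack: best end state = 3; path = [2, 3, 1, 0, 3]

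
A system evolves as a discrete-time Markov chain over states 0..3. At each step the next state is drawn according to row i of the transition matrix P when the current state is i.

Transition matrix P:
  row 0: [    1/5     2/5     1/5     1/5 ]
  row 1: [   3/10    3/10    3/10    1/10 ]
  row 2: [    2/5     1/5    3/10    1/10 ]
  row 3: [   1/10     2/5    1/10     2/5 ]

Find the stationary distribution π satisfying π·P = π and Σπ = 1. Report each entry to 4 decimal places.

Balance equations π_j = Σ_i π_i·P[i][j]:
  π_0 = 1/5·π_0 + 3/10·π_1 + 2/5·π_2 + 1/10·π_3
  π_1 = 2/5·π_0 + 3/10·π_1 + 1/5·π_2 + 2/5·π_3
  π_2 = 1/5·π_0 + 3/10·π_1 + 3/10·π_2 + 1/10·π_3
  normalize: π_0 + π_1 + π_2 + π_3 = 1
Solving the linear system gives exactly π = [209/799, 256/799, 190/799, 144/799].

π = [0.2616, 0.3204, 0.2378, 0.1802]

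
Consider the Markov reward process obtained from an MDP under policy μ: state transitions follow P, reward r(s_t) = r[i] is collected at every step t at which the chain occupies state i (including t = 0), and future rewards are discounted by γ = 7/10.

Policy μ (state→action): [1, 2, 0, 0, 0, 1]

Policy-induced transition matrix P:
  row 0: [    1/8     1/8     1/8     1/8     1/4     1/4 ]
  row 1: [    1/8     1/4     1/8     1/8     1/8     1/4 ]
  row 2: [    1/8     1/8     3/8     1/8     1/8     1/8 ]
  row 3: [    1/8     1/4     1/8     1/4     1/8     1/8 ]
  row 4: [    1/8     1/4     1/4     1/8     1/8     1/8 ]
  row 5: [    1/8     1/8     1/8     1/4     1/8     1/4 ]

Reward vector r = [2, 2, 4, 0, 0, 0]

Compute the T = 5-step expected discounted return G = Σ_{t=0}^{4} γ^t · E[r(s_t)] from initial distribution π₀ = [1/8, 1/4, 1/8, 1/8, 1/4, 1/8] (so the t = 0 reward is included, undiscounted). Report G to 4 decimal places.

G = 3.7190

t=0: π = [0.1250, 0.2500, 0.1250, 0.1250, 0.2500, 0.1250], E[r] = 1.2500, γ^t·E[r] = 1.250000, running G = 1.250000
t=1: π = [0.1250, 0.2031, 0.1875, 0.1563, 0.1406, 0.1875], E[r] = 1.4063, γ^t·E[r] = 0.984375, running G = 2.234375
t=2: π = [0.1250, 0.1875, 0.1895, 0.1680, 0.1406, 0.1895], E[r] = 1.3828, γ^t·E[r] = 0.677578, running G = 2.911953
t=3: π = [0.1250, 0.1870, 0.1899, 0.1697, 0.1406, 0.1877], E[r] = 1.3838, γ^t·E[r] = 0.474640, running G = 3.386593
t=4: π = [0.1250, 0.1872, 0.1901, 0.1697, 0.1406, 0.1875], E[r] = 1.3846, γ^t·E[r] = 0.332438, running G = 3.719031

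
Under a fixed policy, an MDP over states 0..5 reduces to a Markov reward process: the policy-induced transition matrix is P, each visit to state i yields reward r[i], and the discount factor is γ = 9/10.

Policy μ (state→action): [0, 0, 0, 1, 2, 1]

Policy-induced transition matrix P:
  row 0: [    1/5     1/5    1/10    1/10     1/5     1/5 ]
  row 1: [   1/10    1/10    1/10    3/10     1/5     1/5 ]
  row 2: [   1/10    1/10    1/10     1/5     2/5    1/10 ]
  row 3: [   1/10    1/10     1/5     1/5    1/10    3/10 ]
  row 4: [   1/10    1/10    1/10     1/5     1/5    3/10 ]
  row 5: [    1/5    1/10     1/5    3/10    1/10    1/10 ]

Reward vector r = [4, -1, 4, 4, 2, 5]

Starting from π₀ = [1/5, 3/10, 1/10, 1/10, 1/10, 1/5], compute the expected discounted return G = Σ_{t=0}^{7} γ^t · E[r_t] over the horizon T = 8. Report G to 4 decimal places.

G = 17.7912

t=0: π = [0.2000, 0.3000, 0.1000, 0.1000, 0.1000, 0.2000], E[r] = 2.5000, γ^t·E[r] = 2.500000, running G = 2.500000
t=1: π = [0.1400, 0.1200, 0.1300, 0.2300, 0.1900, 0.1900], E[r] = 3.2100, γ^t·E[r] = 2.889000, running G = 5.389000
t=2: π = [0.1330, 0.1140, 0.1420, 0.2170, 0.1840, 0.2100], E[r] = 3.2720, γ^t·E[r] = 2.650320, running G = 8.039320
t=3: π = [0.1343, 0.1133, 0.1427, 0.2191, 0.1857, 0.2049], E[r] = 3.2670, γ^t·E[r] = 2.381643, running G = 10.420963
t=4: π = [0.1339, 0.1134, 0.1424, 0.2184, 0.1861, 0.2057], E[r] = 3.2663, γ^t·E[r] = 2.143013, running G = 12.563976
t=5: π = [0.1340, 0.1134, 0.1424, 0.2185, 0.1861, 0.2056], E[r] = 3.2665, γ^t·E[r] = 1.928861, running G = 14.492837
t=6: π = [0.1340, 0.1134, 0.1424, 0.2185, 0.1861, 0.2057], E[r] = 3.2665, γ^t·E[r] = 1.735973, running G = 16.228810
t=7: π = [0.1340, 0.1134, 0.1424, 0.2185, 0.1861, 0.2057], E[r] = 3.2665, γ^t·E[r] = 1.562374, running G = 17.791184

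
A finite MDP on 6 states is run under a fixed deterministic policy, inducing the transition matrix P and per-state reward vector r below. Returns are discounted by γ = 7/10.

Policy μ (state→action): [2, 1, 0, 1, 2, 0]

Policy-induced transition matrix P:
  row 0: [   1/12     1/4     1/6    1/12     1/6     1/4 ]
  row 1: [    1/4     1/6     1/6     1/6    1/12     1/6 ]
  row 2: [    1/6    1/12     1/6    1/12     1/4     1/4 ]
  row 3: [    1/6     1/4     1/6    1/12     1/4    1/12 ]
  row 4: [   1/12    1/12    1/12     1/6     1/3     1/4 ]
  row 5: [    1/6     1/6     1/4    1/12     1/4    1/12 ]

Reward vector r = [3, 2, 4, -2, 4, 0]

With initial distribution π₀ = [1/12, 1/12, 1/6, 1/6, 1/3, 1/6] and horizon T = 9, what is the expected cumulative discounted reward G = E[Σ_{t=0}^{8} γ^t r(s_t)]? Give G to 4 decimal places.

t=0: π = [0.0833, 0.0833, 0.1667, 0.1667, 0.3333, 0.1667], E[r] = 2.0833, γ^t·E[r] = 2.083333, running G = 2.083333
t=1: π = [0.1389, 0.1458, 0.1528, 0.1181, 0.2569, 0.1875], E[r] = 2.1111, γ^t·E[r] = 1.477778, running G = 3.561111
t=2: π = [0.1458, 0.1539, 0.1609, 0.1169, 0.2355, 0.1869], E[r] = 2.0972, γ^t·E[r] = 1.027639, running G = 4.588750
t=3: π = [0.1477, 0.1555, 0.1626, 0.1158, 0.2318, 0.1865], E[r] = 2.1004, γ^t·E[r] = 0.720422, running G = 5.309172
t=4: π = [0.1480, 0.1558, 0.1629, 0.1156, 0.2311, 0.1867], E[r] = 2.1002, γ^t·E[r] = 0.504260, running G = 5.813432
t=5: π = [0.1481, 0.1558, 0.1630, 0.1156, 0.2310, 0.1866], E[r] = 2.1003, γ^t·E[r] = 0.353005, running G = 6.166437
t=6: π = [0.1481, 0.1558, 0.1630, 0.1156, 0.2309, 0.1866], E[r] = 2.1003, γ^t·E[r] = 0.247103, running G = 6.413541
t=7: π = [0.1481, 0.1558, 0.1630, 0.1156, 0.2309, 0.1866], E[r] = 2.1003, γ^t·E[r] = 0.172973, running G = 6.586514
t=8: π = [0.1481, 0.1558, 0.1630, 0.1156, 0.2309, 0.1866], E[r] = 2.1003, γ^t·E[r] = 0.121081, running G = 6.707595

G = 6.7076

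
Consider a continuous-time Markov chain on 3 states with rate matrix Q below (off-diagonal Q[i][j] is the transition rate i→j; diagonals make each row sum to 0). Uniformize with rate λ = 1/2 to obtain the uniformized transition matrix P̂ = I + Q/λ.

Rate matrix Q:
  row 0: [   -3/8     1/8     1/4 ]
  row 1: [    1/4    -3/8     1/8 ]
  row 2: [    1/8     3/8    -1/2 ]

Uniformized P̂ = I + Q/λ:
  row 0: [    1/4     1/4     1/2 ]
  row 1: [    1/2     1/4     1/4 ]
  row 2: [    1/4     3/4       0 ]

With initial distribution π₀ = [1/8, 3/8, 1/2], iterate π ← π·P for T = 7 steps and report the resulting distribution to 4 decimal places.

t=0: π = [0.1250, 0.3750, 0.5000]
t=1: π = [0.3438, 0.5000, 0.1563]
t=2: π = [0.3750, 0.3281, 0.2969]
t=3: π = [0.3320, 0.3984, 0.2695]
t=4: π = [0.3496, 0.3848, 0.2656]
t=5: π = [0.3462, 0.3828, 0.2710]
t=6: π = [0.3457, 0.3855, 0.2688]
t=7: π = [0.3464, 0.3844, 0.2692]

π = [0.3464, 0.3844, 0.2692]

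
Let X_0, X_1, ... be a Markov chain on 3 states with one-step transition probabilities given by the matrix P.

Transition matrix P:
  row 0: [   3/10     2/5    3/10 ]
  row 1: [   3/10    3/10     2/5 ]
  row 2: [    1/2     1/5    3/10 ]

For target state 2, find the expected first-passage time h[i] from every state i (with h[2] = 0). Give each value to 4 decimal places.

First-step conditioning: h[2] = 0; for i ≠ 2, h[i] = 1 + Σ_k P[i][k]·h[k].
  h[0] = 1 + 3/10·h[0] + 2/5·h[1]
  h[1] = 1 + 3/10·h[0] + 3/10·h[1]
Solving the 2×2 linear system over states ≠ 2 gives exactly h = [110/37, 100/37, 0] (h[2] = 0 is the target).

h = [2.9730, 2.7027, 0.0000]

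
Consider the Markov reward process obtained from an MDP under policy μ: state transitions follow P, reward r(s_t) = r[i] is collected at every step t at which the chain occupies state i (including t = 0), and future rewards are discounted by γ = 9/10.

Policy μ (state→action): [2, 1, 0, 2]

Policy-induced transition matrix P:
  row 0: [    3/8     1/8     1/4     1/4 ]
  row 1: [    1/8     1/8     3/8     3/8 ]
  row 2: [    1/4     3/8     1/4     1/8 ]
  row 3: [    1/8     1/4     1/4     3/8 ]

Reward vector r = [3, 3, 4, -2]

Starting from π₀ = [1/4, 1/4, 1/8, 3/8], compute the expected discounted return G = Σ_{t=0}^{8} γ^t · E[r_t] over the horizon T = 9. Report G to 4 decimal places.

G = 10.7548

t=0: π = [0.2500, 0.2500, 0.1250, 0.3750], E[r] = 1.2500, γ^t·E[r] = 1.250000, running G = 1.250000
t=1: π = [0.2031, 0.2031, 0.2813, 0.3125], E[r] = 1.7188, γ^t·E[r] = 1.546875, running G = 2.796875
t=2: π = [0.2109, 0.2344, 0.2754, 0.2793], E[r] = 1.8789, γ^t·E[r] = 1.521914, running G = 4.318789
t=3: π = [0.2122, 0.2288, 0.2793, 0.2798], E[r] = 1.8804, γ^t·E[r] = 1.370791, running G = 5.689580
t=4: π = [0.2130, 0.2298, 0.2786, 0.2787], E[r] = 1.8853, γ^t·E[r] = 1.236955, running G = 6.926535
t=5: π = [0.2131, 0.2295, 0.2787, 0.2787], E[r] = 1.8851, γ^t·E[r] = 1.113111, running G = 8.039646
t=6: π = [0.2131, 0.2295, 0.2787, 0.2787], E[r] = 1.8853, γ^t·E[r] = 1.001902, running G = 9.041547
t=7: π = [0.2131, 0.2295, 0.2787, 0.2787], E[r] = 1.8852, γ^t·E[r] = 0.901704, running G = 9.943251
t=8: π = [0.2131, 0.2295, 0.2787, 0.2787], E[r] = 1.8852, γ^t·E[r] = 0.811537, running G = 10.754788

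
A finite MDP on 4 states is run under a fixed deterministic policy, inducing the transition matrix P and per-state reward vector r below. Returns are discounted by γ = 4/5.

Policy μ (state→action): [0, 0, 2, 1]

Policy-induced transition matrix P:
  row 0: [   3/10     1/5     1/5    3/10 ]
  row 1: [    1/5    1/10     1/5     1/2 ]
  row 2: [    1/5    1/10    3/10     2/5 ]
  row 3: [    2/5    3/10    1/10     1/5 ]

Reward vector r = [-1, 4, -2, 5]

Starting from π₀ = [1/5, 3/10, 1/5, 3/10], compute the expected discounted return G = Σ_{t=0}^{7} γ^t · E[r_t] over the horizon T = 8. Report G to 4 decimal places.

G = 7.6418

t=0: π = [0.2000, 0.3000, 0.2000, 0.3000], E[r] = 2.1000, γ^t·E[r] = 2.100000, running G = 2.100000
t=1: π = [0.2800, 0.1800, 0.1900, 0.3500], E[r] = 1.8100, γ^t·E[r] = 1.448000, running G = 3.548000
t=2: π = [0.2980, 0.1980, 0.1840, 0.3200], E[r] = 1.7260, γ^t·E[r] = 1.104640, running G = 4.652640
t=3: π = [0.2938, 0.1938, 0.1864, 0.3260], E[r] = 1.7386, γ^t·E[r] = 0.890163, running G = 5.542803
t=4: π = [0.2946, 0.1946, 0.1860, 0.3248], E[r] = 1.7357, γ^t·E[r] = 0.710926, running G = 6.253730
t=5: π = [0.2944, 0.1944, 0.1861, 0.3250], E[r] = 1.7362, γ^t·E[r] = 0.568920, running G = 6.822650
t=6: π = [0.2944, 0.1944, 0.1861, 0.3250], E[r] = 1.7361, γ^t·E[r] = 0.455106, running G = 7.277756
t=7: π = [0.2944, 0.1944, 0.1861, 0.3250], E[r] = 1.7361, γ^t·E[r] = 0.364090, running G = 7.641845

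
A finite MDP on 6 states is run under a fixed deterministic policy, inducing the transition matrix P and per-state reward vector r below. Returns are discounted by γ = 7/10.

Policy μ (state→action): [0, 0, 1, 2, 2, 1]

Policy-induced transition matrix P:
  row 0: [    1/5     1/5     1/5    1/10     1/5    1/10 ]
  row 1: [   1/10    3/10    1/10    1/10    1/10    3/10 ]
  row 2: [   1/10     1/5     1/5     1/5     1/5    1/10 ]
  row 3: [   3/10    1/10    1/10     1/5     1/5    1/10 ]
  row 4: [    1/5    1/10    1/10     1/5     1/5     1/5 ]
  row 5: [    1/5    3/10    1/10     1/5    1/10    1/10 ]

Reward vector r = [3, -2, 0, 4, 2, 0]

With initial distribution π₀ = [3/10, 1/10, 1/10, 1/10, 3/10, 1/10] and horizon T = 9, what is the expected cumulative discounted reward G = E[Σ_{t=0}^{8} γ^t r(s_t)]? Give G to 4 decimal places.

t=0: π = [0.3000, 0.1000, 0.1000, 0.1000, 0.3000, 0.1000], E[r] = 1.7000, γ^t·E[r] = 1.700000, running G = 1.700000
t=1: π = [0.1900, 0.1800, 0.1400, 0.1600, 0.1800, 0.1500], E[r] = 1.2100, γ^t·E[r] = 0.847000, running G = 2.547000
t=2: π = [0.1840, 0.1990, 0.1330, 0.1630, 0.1670, 0.1540], E[r] = 1.1400, γ^t·E[r] = 0.558600, running G = 3.105600
t=3: π = [0.1831, 0.2023, 0.1317, 0.1617, 0.1647, 0.1565], E[r] = 1.1209, γ^t·E[r] = 0.384469, running G = 3.490069
t=4: π = [0.1828, 0.2032, 0.1315, 0.1615, 0.1641, 0.1569], E[r] = 1.1159, γ^t·E[r] = 0.267930, running G = 3.757999
t=5: π = [0.1827, 0.2035, 0.1314, 0.1614, 0.1640, 0.1571], E[r] = 1.1147, γ^t·E[r] = 0.187342, running G = 3.945341
t=6: π = [0.1827, 0.2035, 0.1314, 0.1614, 0.1639, 0.1571], E[r] = 1.1144, γ^t·E[r] = 0.131105, running G = 4.076445
t=7: π = [0.1826, 0.2035, 0.1314, 0.1614, 0.1639, 0.1571], E[r] = 1.1143, γ^t·E[r] = 0.091767, running G = 4.168212
t=8: π = [0.1826, 0.2035, 0.1314, 0.1614, 0.1639, 0.1571], E[r] = 1.1143, γ^t·E[r] = 0.064236, running G = 4.232448

G = 4.2324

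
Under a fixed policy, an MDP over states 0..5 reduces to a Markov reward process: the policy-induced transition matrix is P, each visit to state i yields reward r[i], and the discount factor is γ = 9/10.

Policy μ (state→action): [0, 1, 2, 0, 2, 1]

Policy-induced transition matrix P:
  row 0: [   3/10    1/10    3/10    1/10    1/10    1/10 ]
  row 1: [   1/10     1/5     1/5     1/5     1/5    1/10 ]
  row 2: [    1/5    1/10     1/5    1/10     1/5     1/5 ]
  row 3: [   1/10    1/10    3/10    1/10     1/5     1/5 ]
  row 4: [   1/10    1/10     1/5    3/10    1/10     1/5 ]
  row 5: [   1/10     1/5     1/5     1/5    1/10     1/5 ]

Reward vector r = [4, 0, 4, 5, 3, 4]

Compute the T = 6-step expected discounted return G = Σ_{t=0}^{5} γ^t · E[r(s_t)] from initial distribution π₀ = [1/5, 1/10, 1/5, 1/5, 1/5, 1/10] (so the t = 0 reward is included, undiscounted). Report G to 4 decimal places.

t=0: π = [0.2000, 0.1000, 0.2000, 0.2000, 0.2000, 0.1000], E[r] = 3.6000, γ^t·E[r] = 3.600000, running G = 3.600000
t=1: π = [0.1600, 0.1200, 0.2400, 0.1600, 0.1500, 0.1700], E[r] = 3.5300, γ^t·E[r] = 3.177000, running G = 6.777000
t=2: π = [0.1560, 0.1290, 0.2320, 0.1590, 0.1520, 0.1720], E[r] = 3.4910, γ^t·E[r] = 2.827710, running G = 9.604710
t=3: π = [0.1544, 0.1301, 0.2315, 0.1605, 0.1520, 0.1715], E[r] = 3.4881, γ^t·E[r] = 2.542825, running G = 12.147535
t=4: π = [0.1540, 0.1302, 0.2315, 0.1606, 0.1522, 0.1716], E[r] = 3.4877, γ^t·E[r] = 2.288287, running G = 14.435821
t=5: π = [0.1540, 0.1302, 0.2315, 0.1606, 0.1522, 0.1716], E[r] = 3.4877, γ^t·E[r] = 2.059457, running G = 16.495278

G = 16.4953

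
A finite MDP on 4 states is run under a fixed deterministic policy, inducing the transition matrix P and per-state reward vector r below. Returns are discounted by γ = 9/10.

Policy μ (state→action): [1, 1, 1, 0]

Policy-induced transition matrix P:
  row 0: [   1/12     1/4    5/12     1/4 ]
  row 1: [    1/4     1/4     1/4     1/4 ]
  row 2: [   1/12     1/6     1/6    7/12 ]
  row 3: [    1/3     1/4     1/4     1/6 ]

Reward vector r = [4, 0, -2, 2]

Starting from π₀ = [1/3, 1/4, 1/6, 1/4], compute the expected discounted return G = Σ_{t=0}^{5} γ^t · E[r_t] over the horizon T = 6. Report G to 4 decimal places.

G = 4.6722

t=0: π = [0.3333, 0.2500, 0.1667, 0.2500], E[r] = 1.5000, γ^t·E[r] = 1.500000, running G = 1.500000
t=1: π = [0.1875, 0.2361, 0.2917, 0.2847], E[r] = 0.7361, γ^t·E[r] = 0.662500, running G = 2.162500
t=2: π = [0.1939, 0.2257, 0.2569, 0.3235], E[r] = 0.9086, γ^t·E[r] = 0.735938, running G = 2.898438
t=3: π = [0.2018, 0.2286, 0.2609, 0.3087], E[r] = 0.9029, γ^t·E[r] = 0.658195, running G = 3.556633
t=4: π = [0.1986, 0.2283, 0.2619, 0.3112], E[r] = 0.8931, γ^t·E[r] = 0.585969, running G = 4.142601
t=5: π = [0.1992, 0.2282, 0.2613, 0.3114], E[r] = 0.8969, γ^t·E[r] = 0.529622, running G = 4.672223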